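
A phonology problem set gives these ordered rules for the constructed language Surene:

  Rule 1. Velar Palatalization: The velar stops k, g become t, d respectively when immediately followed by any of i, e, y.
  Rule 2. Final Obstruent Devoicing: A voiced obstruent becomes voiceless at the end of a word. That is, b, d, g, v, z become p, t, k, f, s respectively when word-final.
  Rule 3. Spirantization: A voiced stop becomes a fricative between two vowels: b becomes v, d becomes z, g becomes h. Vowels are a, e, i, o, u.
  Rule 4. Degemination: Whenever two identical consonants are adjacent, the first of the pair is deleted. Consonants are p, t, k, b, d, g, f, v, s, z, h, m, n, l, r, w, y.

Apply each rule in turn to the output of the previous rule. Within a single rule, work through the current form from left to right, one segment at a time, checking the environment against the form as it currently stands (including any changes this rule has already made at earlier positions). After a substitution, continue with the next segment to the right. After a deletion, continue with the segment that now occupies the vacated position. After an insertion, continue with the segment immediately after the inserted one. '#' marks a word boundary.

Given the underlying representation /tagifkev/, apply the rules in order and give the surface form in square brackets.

[taziftef]

Rule 1 Velar Palatalization: [tagifkev] → [tadiftev]
Rule 2 Final Obstruent Devoicing: [tadiftev] → [tadiftef]
Rule 3 Spirantization: [tadiftef] → [taziftef]
Rule 4 Degemination: no change — [taziftef]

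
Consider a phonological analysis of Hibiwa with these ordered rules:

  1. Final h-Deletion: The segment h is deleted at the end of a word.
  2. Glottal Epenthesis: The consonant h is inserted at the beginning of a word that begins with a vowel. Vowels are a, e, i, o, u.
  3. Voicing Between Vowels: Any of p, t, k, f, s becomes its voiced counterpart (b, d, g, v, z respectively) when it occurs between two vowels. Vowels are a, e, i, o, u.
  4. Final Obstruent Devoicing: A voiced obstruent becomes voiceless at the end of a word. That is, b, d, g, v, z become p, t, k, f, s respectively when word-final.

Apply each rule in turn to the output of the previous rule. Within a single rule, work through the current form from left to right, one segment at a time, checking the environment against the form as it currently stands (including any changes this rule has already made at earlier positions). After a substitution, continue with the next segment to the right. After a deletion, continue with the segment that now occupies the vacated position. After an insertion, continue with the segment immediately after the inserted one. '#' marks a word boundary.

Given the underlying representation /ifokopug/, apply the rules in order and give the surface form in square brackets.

1 Final h-Deletion: no change — [ifokopug]
2 Glottal Epenthesis: [ifokopug] → [hifokopug]
3 Voicing Between Vowels: [hifokopug] → [hivogobug]
4 Final Obstruent Devoicing: [hivogobug] → [hivogobuk]

[hivogobuk]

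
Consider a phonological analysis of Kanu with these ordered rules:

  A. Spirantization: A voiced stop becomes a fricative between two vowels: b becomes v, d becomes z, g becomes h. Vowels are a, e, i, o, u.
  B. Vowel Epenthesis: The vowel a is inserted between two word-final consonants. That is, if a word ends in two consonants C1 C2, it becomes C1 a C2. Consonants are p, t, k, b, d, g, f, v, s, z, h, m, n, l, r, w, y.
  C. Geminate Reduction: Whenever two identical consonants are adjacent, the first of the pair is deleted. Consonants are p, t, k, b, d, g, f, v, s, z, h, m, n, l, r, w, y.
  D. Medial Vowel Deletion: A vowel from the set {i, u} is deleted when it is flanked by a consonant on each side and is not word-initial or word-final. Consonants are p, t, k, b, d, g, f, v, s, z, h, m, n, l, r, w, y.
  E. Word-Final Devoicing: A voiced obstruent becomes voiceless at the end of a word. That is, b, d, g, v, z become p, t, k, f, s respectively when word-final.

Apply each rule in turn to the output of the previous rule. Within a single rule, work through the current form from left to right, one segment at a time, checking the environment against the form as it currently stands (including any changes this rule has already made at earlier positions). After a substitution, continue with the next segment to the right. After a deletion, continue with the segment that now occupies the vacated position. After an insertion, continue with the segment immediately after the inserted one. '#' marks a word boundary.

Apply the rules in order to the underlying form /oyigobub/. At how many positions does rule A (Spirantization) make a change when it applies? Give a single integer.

2

A Spirantization: [oyigobub] → [oyihovub]
B Vowel Epenthesis: no change — [oyihovub]
C Geminate Reduction: no change — [oyihovub]
D Medial Vowel Deletion: [oyihovub] → [oyhovb]
E Word-Final Devoicing: [oyhovb] → [oyhovp]
Rule A changed 2 position(s).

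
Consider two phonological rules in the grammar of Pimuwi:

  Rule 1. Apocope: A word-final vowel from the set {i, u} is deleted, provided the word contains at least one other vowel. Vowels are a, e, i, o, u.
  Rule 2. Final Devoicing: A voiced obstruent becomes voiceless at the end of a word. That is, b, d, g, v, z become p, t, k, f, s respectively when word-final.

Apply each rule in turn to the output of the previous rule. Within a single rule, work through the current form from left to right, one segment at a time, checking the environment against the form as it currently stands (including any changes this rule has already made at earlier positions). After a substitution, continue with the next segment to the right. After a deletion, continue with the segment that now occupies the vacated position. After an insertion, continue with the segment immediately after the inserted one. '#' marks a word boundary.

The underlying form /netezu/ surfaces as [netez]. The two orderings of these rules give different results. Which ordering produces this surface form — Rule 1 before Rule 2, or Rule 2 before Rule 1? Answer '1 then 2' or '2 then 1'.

Order 1 then 2:
  1 Apocope: [netezu] → [netez]
  2 Final Devoicing: [netez] → [netes]
  result: [netes]
Order 2 then 1:
  2 Final Devoicing: no change — [netezu]
  1 Apocope: [netezu] → [netez]
  result: [netez]

2 then 1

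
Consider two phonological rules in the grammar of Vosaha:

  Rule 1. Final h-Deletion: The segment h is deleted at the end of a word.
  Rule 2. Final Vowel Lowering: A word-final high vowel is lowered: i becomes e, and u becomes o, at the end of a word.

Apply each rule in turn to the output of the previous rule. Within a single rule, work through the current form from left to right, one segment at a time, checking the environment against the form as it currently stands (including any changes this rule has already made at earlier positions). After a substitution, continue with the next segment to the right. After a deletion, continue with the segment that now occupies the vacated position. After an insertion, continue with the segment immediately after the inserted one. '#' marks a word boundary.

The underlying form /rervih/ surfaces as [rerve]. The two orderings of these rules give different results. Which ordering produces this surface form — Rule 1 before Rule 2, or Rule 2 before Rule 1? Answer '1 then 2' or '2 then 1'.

Order 1 then 2:
  1 Final h-Deletion: [rervih] → [rervi]
  2 Final Vowel Lowering: [rervi] → [rerve]
  result: [rerve]
Order 2 then 1:
  2 Final Vowel Lowering: no change — [rervih]
  1 Final h-Deletion: [rervih] → [rervi]
  result: [rervi]

1 then 2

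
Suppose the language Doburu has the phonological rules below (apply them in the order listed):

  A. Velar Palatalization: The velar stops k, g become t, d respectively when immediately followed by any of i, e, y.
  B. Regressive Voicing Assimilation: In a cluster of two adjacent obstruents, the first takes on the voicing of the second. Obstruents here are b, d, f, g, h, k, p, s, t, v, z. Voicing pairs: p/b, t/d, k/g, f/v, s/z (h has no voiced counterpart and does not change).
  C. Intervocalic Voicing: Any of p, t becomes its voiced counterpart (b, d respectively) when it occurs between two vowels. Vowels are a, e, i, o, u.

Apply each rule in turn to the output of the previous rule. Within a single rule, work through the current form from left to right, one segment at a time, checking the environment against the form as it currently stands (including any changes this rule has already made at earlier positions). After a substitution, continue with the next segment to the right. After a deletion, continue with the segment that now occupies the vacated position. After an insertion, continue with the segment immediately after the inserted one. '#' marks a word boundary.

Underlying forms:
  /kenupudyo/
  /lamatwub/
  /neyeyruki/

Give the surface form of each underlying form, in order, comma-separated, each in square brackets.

/kenupudyo/:
  A Velar Palatalization: [kenupudyo] → [tenupudyo]
  B Regressive Voicing Assimilation: no change — [tenupudyo]
  C Intervocalic Voicing: [tenupudyo] → [tenubudyo]
/lamatwub/:
  A Velar Palatalization: no change — [lamatwub]
  B Regressive Voicing Assimilation: no change — [lamatwub]
  C Intervocalic Voicing: no change — [lamatwub]
/neyeyruki/:
  A Velar Palatalization: [neyeyruki] → [neyeyruti]
  B Regressive Voicing Assimilation: no change — [neyeyruti]
  C Intervocalic Voicing: [neyeyruti] → [neyeyrudi]

[tenubudyo], [lamatwub], [neyeyrudi]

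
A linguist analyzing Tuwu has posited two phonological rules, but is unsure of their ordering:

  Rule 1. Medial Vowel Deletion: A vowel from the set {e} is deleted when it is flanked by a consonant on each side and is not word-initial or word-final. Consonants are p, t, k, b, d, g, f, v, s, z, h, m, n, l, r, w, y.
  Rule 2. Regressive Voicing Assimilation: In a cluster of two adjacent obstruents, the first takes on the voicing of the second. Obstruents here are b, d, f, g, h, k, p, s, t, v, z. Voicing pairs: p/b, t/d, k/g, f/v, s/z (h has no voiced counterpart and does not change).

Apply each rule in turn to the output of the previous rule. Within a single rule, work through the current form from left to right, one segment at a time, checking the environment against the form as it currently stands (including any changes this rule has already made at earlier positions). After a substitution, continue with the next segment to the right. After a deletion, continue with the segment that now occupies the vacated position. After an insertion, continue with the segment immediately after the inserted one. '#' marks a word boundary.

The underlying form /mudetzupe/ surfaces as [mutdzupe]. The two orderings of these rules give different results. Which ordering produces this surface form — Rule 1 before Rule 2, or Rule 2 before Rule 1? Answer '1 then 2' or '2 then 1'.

Order 1 then 2:
  1 Medial Vowel Deletion: [mudetzupe] → [mudtzupe]
  2 Regressive Voicing Assimilation: [mudtzupe] → [mutdzupe]
  result: [mutdzupe]
Order 2 then 1:
  2 Regressive Voicing Assimilation: [mudetzupe] → [mudedzupe]
  1 Medial Vowel Deletion: [mudedzupe] → [muddzupe]
  result: [muddzupe]

1 then 2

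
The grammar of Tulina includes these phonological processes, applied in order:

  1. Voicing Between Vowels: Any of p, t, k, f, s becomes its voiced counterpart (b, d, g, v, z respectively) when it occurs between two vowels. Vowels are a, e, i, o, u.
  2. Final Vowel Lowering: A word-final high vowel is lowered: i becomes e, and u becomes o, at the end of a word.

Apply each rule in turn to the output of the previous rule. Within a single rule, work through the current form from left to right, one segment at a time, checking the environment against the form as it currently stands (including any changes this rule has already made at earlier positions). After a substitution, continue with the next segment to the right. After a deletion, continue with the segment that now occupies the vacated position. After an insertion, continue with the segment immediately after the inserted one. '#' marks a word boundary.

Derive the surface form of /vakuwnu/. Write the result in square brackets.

[vaguwno]

1 Voicing Between Vowels: [vakuwnu] → [vaguwnu]
2 Final Vowel Lowering: [vaguwnu] → [vaguwno]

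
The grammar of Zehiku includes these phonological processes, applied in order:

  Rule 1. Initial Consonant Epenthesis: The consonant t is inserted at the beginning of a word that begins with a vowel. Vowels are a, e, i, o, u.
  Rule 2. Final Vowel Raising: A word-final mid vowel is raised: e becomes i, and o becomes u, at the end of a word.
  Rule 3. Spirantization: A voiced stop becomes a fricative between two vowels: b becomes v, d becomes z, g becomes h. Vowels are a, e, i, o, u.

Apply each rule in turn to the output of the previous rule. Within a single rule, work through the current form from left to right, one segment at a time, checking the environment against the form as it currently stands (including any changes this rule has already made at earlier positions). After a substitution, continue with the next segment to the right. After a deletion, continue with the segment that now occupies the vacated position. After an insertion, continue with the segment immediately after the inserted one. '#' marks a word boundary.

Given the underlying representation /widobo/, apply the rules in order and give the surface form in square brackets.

[wizovu]

Rule 1 Initial Consonant Epenthesis: no change — [widobo]
Rule 2 Final Vowel Raising: [widobo] → [widobu]
Rule 3 Spirantization: [widobu] → [wizovu]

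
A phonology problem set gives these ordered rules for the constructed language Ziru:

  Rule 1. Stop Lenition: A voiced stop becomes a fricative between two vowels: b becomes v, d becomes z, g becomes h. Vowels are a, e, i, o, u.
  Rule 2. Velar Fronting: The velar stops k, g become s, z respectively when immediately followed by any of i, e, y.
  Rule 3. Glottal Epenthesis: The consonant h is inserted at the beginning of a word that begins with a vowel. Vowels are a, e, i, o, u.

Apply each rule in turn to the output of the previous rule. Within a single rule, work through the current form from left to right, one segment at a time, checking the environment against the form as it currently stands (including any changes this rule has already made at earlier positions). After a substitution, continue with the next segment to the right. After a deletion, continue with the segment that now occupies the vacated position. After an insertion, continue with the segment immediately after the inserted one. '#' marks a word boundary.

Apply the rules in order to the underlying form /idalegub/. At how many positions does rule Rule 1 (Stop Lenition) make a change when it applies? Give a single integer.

Rule 1 Stop Lenition: [idalegub] → [izalehub]
Rule 2 Velar Fronting: no change — [izalehub]
Rule 3 Glottal Epenthesis: [izalehub] → [hizalehub]
Rule Rule 1 changed 2 position(s).

2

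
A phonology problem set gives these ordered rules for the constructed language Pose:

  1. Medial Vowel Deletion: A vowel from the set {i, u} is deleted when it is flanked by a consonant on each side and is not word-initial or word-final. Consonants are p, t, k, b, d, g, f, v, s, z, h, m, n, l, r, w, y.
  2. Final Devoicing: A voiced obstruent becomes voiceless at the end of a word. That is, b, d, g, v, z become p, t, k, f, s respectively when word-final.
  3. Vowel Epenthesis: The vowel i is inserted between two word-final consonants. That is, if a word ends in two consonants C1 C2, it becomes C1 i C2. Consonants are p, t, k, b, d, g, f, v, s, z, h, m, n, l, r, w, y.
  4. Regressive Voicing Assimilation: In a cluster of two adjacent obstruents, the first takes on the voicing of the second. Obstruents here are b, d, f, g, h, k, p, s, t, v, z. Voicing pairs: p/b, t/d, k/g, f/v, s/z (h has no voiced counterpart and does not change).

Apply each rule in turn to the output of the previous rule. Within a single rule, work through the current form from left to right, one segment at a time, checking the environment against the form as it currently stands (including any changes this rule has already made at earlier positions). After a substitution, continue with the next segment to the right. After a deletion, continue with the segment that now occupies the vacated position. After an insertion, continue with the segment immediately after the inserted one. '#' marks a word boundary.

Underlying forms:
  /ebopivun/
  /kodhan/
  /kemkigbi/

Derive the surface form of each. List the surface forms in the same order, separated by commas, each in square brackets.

[ebobvin], [kothan], [kemggbi]

/ebopivun/:
  1 Medial Vowel Deletion: [ebopivun] → [ebopvn]
  2 Final Devoicing: no change — [ebopvn]
  3 Vowel Epenthesis: [ebopvn] → [ebopvin]
  4 Regressive Voicing Assimilation: [ebopvin] → [ebobvin]
/kodhan/:
  1 Medial Vowel Deletion: no change — [kodhan]
  2 Final Devoicing: no change — [kodhan]
  3 Vowel Epenthesis: no change — [kodhan]
  4 Regressive Voicing Assimilation: [kodhan] → [kothan]
/kemkigbi/:
  1 Medial Vowel Deletion: [kemkigbi] → [kemkgbi]
  2 Final Devoicing: no change — [kemkgbi]
  3 Vowel Epenthesis: no change — [kemkgbi]
  4 Regressive Voicing Assimilation: [kemkgbi] → [kemggbi]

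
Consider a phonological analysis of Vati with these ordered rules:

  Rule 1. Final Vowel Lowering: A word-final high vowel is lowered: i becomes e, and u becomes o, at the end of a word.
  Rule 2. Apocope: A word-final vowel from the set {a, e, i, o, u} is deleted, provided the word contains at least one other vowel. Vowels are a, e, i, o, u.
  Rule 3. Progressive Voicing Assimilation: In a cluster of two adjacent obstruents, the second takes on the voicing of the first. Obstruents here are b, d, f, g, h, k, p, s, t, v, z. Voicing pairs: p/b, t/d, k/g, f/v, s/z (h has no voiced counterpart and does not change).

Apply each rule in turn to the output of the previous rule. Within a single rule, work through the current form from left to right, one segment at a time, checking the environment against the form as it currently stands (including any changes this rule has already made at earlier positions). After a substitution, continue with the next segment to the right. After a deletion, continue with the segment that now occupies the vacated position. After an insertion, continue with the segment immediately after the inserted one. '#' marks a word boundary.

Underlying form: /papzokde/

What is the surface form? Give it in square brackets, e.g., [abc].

[papsokt]

Rule 1 Final Vowel Lowering: no change — [papzokde]
Rule 2 Apocope: [papzokde] → [papzokd]
Rule 3 Progressive Voicing Assimilation: [papzokd] → [papsokt]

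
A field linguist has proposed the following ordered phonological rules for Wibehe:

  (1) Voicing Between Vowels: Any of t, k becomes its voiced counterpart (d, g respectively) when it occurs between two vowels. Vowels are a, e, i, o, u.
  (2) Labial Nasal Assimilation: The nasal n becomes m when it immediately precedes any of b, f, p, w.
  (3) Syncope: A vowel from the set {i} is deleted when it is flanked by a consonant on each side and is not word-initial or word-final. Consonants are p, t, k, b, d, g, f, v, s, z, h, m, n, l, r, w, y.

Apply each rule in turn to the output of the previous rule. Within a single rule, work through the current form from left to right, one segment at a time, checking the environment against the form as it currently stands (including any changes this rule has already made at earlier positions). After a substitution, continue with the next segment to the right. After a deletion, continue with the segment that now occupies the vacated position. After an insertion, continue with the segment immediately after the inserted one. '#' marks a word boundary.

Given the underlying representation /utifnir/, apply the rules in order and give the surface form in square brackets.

(1) Voicing Between Vowels: [utifnir] → [udifnir]
(2) Labial Nasal Assimilation: no change — [udifnir]
(3) Syncope: [udifnir] → [udfnr]

[udfnr]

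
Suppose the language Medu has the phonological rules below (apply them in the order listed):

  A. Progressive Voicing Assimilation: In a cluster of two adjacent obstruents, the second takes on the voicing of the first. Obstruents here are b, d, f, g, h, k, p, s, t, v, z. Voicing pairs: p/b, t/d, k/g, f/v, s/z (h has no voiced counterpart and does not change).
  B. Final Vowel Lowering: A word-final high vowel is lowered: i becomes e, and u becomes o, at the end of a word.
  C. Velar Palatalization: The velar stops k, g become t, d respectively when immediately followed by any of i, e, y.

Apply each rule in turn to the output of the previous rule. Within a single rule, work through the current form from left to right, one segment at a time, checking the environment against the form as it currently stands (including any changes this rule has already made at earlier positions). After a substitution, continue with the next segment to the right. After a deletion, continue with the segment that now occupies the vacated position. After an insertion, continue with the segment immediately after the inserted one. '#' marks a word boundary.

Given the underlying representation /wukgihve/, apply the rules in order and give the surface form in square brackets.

A Progressive Voicing Assimilation: [wukgihve] → [wukkihfe]
B Final Vowel Lowering: no change — [wukkihfe]
C Velar Palatalization: [wukkihfe] → [wuktihfe]

[wuktihfe]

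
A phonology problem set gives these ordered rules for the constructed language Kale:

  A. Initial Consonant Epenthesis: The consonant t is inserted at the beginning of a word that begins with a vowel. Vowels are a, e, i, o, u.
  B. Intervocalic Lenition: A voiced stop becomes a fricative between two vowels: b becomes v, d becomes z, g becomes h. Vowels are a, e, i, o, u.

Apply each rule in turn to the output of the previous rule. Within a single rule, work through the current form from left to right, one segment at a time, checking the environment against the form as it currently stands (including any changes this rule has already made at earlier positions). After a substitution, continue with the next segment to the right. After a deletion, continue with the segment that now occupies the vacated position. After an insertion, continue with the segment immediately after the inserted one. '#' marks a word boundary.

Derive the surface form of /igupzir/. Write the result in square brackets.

A Initial Consonant Epenthesis: [igupzir] → [tigupzir]
B Intervocalic Lenition: [tigupzir] → [tihupzir]

[tihupzir]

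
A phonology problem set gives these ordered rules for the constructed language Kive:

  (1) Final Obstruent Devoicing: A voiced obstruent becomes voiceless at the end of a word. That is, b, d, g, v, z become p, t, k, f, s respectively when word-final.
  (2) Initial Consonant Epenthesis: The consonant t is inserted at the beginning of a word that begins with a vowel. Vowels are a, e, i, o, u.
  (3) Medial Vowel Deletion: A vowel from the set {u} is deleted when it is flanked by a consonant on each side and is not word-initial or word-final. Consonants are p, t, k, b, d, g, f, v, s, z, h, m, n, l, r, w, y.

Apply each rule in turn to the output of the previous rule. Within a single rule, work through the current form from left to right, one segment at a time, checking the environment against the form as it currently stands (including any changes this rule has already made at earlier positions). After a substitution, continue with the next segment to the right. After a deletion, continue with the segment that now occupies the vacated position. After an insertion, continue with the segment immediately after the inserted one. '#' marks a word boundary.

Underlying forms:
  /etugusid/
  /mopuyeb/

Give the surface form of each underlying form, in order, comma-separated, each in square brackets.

/etugusid/:
  (1) Final Obstruent Devoicing: [etugusid] → [etugusit]
  (2) Initial Consonant Epenthesis: [etugusit] → [tetugusit]
  (3) Medial Vowel Deletion: [tetugusit] → [tetgsit]
/mopuyeb/:
  (1) Final Obstruent Devoicing: [mopuyeb] → [mopuyep]
  (2) Initial Consonant Epenthesis: no change — [mopuyep]
  (3) Medial Vowel Deletion: [mopuyep] → [mopyep]

[tetgsit], [mopyep]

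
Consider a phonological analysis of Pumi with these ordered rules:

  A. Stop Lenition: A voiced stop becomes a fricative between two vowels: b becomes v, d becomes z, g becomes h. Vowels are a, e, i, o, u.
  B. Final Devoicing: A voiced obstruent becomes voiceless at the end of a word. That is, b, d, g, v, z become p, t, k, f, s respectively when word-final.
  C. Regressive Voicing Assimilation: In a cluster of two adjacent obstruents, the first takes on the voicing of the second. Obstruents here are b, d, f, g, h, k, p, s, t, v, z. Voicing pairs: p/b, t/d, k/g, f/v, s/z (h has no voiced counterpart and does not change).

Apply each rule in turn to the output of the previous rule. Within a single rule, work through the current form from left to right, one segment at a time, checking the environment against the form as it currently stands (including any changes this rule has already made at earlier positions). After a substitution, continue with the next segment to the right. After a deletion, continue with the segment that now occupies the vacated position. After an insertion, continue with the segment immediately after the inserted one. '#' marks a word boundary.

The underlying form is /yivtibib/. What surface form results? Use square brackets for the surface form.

[yiftivip]

A Stop Lenition: [yivtibib] → [yivtivib]
B Final Devoicing: [yivtivib] → [yivtivip]
C Regressive Voicing Assimilation: [yivtivip] → [yiftivip]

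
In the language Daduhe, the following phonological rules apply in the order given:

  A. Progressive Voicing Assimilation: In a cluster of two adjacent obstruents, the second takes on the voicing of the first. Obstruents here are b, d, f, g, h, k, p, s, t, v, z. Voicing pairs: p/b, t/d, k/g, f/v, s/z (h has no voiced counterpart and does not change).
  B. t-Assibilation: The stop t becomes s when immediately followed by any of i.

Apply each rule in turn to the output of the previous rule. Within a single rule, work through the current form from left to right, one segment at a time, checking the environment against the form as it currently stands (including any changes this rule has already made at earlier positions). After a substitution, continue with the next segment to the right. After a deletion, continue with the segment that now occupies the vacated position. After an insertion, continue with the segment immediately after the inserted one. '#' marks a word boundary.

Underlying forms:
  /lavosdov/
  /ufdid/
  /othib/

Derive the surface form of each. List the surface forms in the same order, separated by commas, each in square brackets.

/lavosdov/:
  A Progressive Voicing Assimilation: [lavosdov] → [lavostov]
  B t-Assibilation: no change — [lavostov]
/ufdid/:
  A Progressive Voicing Assimilation: [ufdid] → [uftid]
  B t-Assibilation: [uftid] → [ufsid]
/othib/:
  A Progressive Voicing Assimilation: no change — [othib]
  B t-Assibilation: no change — [othib]

[lavostov], [ufsid], [othib]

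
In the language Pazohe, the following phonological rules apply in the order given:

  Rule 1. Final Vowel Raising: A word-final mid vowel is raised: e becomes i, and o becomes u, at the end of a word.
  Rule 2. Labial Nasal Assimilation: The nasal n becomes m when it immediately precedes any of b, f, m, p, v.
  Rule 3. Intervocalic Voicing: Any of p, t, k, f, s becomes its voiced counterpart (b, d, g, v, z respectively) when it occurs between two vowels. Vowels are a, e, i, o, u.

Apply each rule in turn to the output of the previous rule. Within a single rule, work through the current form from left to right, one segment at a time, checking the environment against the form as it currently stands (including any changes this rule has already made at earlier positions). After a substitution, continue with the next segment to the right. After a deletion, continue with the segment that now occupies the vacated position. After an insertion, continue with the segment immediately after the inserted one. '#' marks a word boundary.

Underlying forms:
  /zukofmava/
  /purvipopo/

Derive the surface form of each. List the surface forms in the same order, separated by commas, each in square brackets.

/zukofmava/:
  Rule 1 Final Vowel Raising: no change — [zukofmava]
  Rule 2 Labial Nasal Assimilation: no change — [zukofmava]
  Rule 3 Intervocalic Voicing: [zukofmava] → [zugofmava]
/purvipopo/:
  Rule 1 Final Vowel Raising: [purvipopo] → [purvipopu]
  Rule 2 Labial Nasal Assimilation: no change — [purvipopu]
  Rule 3 Intervocalic Voicing: [purvipopu] → [purvibobu]

[zugofmava], [purvibobu]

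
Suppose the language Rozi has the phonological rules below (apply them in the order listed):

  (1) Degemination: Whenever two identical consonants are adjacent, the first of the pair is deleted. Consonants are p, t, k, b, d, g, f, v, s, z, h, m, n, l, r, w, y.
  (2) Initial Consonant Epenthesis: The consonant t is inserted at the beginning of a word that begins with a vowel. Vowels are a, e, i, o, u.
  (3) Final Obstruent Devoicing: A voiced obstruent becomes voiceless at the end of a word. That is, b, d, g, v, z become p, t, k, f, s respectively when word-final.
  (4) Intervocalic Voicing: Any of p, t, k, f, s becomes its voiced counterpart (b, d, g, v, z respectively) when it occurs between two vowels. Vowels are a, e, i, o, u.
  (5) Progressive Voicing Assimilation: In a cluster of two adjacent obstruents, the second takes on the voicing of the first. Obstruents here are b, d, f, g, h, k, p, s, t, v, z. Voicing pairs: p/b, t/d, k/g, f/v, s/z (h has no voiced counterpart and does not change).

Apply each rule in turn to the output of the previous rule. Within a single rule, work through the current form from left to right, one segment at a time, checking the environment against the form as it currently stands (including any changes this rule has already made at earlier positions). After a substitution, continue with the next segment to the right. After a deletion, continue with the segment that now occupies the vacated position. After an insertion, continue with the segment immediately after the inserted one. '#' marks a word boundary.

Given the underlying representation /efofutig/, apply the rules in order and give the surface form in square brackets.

[tevovudik]

(1) Degemination: no change — [efofutig]
(2) Initial Consonant Epenthesis: [efofutig] → [tefofutig]
(3) Final Obstruent Devoicing: [tefofutig] → [tefofutik]
(4) Intervocalic Voicing: [tefofutik] → [tevovudik]
(5) Progressive Voicing Assimilation: no change — [tevovudik]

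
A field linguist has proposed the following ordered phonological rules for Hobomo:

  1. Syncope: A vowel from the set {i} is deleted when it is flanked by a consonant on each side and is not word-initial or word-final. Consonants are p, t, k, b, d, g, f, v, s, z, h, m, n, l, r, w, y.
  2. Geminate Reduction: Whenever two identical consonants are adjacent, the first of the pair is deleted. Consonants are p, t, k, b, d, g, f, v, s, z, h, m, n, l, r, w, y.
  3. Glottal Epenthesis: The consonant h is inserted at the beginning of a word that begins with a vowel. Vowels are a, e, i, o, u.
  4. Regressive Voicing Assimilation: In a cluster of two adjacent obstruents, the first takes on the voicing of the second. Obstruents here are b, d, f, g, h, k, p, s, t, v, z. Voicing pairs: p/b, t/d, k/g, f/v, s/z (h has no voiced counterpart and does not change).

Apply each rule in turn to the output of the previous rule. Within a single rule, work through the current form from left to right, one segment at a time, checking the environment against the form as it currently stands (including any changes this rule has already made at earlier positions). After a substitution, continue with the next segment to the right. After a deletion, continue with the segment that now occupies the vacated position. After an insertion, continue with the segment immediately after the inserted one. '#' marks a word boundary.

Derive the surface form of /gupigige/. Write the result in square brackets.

[gubge]

1 Syncope: [gupigige] → [gupgge]
2 Geminate Reduction: [gupgge] → [gupge]
3 Glottal Epenthesis: no change — [gupge]
4 Regressive Voicing Assimilation: [gupge] → [gubge]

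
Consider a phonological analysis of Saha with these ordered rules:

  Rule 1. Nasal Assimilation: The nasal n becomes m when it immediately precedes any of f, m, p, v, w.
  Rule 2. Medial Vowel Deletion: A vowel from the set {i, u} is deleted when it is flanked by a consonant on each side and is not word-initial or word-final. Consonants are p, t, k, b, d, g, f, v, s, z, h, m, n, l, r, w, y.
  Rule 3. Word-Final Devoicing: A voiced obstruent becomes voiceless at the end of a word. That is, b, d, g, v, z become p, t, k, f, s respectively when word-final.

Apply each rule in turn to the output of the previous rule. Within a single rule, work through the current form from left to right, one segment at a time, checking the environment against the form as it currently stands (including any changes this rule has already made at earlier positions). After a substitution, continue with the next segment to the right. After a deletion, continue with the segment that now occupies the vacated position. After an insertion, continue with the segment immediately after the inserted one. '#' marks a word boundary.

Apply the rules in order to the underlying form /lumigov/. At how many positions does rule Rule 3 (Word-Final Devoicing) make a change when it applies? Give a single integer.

1

Rule 1 Nasal Assimilation: no change — [lumigov]
Rule 2 Medial Vowel Deletion: [lumigov] → [lmgov]
Rule 3 Word-Final Devoicing: [lmgov] → [lmgof]
Rule Rule 3 changed 1 position(s).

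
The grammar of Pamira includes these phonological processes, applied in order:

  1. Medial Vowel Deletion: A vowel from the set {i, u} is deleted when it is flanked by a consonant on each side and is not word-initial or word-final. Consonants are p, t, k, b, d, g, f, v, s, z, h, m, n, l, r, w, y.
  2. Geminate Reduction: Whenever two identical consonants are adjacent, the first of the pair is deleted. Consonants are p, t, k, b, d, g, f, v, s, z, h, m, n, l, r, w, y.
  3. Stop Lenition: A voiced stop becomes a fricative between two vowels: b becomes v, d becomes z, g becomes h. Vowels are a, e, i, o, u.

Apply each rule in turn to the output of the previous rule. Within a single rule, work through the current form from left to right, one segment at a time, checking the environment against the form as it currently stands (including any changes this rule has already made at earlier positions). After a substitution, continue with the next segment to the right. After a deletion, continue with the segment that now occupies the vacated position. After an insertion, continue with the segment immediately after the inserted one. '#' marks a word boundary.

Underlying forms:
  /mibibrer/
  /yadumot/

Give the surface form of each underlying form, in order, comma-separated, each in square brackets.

/mibibrer/:
  1 Medial Vowel Deletion: [mibibrer] → [mbbrer]
  2 Geminate Reduction: [mbbrer] → [mbrer]
  3 Stop Lenition: no change — [mbrer]
/yadumot/:
  1 Medial Vowel Deletion: [yadumot] → [yadmot]
  2 Geminate Reduction: no change — [yadmot]
  3 Stop Lenition: no change — [yadmot]

[mbrer], [yadmot]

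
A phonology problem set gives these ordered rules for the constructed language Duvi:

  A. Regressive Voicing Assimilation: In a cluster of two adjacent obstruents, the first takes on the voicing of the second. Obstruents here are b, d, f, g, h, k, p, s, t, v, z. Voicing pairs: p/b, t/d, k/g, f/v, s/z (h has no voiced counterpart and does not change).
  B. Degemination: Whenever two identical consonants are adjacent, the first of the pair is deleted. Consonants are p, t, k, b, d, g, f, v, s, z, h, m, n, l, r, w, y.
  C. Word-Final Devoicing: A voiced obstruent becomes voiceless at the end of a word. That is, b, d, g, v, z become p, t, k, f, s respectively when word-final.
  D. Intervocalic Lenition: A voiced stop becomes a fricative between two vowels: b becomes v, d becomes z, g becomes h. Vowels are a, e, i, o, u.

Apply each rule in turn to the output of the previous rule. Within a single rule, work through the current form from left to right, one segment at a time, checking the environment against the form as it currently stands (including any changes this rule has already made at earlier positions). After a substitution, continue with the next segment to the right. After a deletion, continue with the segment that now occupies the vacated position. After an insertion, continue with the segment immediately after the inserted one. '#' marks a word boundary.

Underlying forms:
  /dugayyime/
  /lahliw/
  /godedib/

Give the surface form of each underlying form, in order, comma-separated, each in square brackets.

[duhayime], [lahliw], [gozezip]

/dugayyime/:
  A Regressive Voicing Assimilation: no change — [dugayyime]
  B Degemination: [dugayyime] → [dugayime]
  C Word-Final Devoicing: no change — [dugayime]
  D Intervocalic Lenition: [dugayime] → [duhayime]
/lahliw/:
  A Regressive Voicing Assimilation: no change — [lahliw]
  B Degemination: no change — [lahliw]
  C Word-Final Devoicing: no change — [lahliw]
  D Intervocalic Lenition: no change — [lahliw]
/godedib/:
  A Regressive Voicing Assimilation: no change — [godedib]
  B Degemination: no change — [godedib]
  C Word-Final Devoicing: [godedib] → [godedip]
  D Intervocalic Lenition: [godedip] → [gozezip]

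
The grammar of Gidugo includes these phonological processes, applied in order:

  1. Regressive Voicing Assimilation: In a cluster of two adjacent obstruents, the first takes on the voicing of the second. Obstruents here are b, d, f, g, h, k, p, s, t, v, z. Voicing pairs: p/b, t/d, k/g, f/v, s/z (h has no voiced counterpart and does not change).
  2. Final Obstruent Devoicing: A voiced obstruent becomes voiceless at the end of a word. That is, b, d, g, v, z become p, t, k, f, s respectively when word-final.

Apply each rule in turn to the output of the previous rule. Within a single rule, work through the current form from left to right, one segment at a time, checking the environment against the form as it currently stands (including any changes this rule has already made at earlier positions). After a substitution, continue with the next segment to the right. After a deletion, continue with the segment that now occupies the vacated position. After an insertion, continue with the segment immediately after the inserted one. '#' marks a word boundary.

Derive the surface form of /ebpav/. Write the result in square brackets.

1 Regressive Voicing Assimilation: [ebpav] → [eppav]
2 Final Obstruent Devoicing: [eppav] → [eppaf]

[eppaf]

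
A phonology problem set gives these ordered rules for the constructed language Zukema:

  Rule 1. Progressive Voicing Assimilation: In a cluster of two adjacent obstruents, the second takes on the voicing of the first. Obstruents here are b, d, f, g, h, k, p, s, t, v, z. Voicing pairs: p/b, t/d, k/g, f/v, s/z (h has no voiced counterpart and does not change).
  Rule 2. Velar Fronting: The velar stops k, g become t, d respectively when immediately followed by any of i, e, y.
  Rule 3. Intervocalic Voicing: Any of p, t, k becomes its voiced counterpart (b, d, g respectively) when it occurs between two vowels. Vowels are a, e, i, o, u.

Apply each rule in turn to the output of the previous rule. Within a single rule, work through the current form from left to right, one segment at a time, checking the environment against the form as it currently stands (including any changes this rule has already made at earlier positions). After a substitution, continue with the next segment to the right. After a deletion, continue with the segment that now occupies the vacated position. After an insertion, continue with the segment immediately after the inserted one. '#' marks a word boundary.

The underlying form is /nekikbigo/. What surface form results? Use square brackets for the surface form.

Rule 1 Progressive Voicing Assimilation: [nekikbigo] → [nekikpigo]
Rule 2 Velar Fronting: [nekikpigo] → [netikpigo]
Rule 3 Intervocalic Voicing: [netikpigo] → [nedikpigo]

[nedikpigo]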